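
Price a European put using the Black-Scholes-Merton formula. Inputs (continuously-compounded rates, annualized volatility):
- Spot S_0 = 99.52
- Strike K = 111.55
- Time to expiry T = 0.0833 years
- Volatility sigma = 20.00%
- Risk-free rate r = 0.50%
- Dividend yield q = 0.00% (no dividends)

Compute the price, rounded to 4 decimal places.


Answer: Price = 12.0395

Derivation:
d1 = (ln(S/K) + (r - q + 0.5*sigma^2) * T) / (sigma * sqrt(T)) = -1.94083576
d2 = d1 - sigma * sqrt(T) = -1.99855924
exp(-rT) = 0.99958359; exp(-qT) = 1.00000000
P = K * exp(-rT) * N(-d2) - S_0 * exp(-qT) * N(-d1)
N(-d1) = 0.97386090; N(-d2) = 0.97717197
P = 111.5500 * 0.99958359 * 0.97717197 - 99.5200 * 1.00000000 * 0.97386090 = 12.0395


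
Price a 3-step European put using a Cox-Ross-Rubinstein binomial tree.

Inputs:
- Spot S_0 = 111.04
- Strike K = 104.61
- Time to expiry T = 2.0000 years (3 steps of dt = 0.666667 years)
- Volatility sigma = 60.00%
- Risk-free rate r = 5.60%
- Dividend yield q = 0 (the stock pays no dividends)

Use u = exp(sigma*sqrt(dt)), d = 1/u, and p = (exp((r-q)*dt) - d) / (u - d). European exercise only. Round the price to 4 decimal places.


dt = T/N = 0.666667
u = exp(sigma*sqrt(dt)) = 1.632150; d = 1/u = 0.612689
p = (exp((r-q)*dt) - d) / (u - d) = 0.417230
Discount per step: exp(-r*dt) = 0.963355
Stock lattice S(k, i) with i counting down-moves:
  k=0: S(0,0) = 111.0400
  k=1: S(1,0) = 181.2339; S(1,1) = 68.0330
  k=2: S(2,0) = 295.8008; S(2,1) = 111.0400; S(2,2) = 41.6831
  k=3: S(3,0) = 482.7912; S(3,1) = 181.2339; S(3,2) = 68.0330; S(3,3) = 25.5387
Terminal payoffs V(N, i) = max(K - S_T, 0):
  V(3,0) = 0.000000; V(3,1) = 0.000000; V(3,2) = 36.577023; V(3,3) = 79.071257
Backward induction: V(k, i) = exp(-r*dt) * [p * V(k+1, i) + (1-p) * V(k+1, i+1)].
  V(2,0) = exp(-r*dt) * [p*0.000000 + (1-p)*0.000000] = 0.000000
  V(2,1) = exp(-r*dt) * [p*0.000000 + (1-p)*36.577023] = 20.534850
  V(2,2) = exp(-r*dt) * [p*36.577023 + (1-p)*79.071257] = 59.093512
  V(1,0) = exp(-r*dt) * [p*0.000000 + (1-p)*20.534850] = 11.528551
  V(1,1) = exp(-r*dt) * [p*20.534850 + (1-p)*59.093512] = 41.429720
  V(0,0) = exp(-r*dt) * [p*11.528551 + (1-p)*41.429720] = 27.893020

Answer: Price = V(0,0) = 27.8930


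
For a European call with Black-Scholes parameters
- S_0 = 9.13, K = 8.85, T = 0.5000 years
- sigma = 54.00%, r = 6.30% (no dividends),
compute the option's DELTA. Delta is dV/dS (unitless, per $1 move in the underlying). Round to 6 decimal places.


Answer: Delta = 0.638701

Derivation:
d1 = 0.3549891724; d2 = -0.0268484894
phi(d1) = 0.3745810081; exp(-qT) = 1.0000000000; exp(-rT) = 0.9689909565
N(d1) = 0.6387011486
Delta = exp(-qT) * N(d1) = 1.0000000000 * 0.6387011486 = 0.638701


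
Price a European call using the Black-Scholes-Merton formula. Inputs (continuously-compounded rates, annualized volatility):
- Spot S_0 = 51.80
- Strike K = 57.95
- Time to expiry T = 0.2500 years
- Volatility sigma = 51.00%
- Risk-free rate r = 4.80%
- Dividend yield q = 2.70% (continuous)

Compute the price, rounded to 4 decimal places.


Answer: Price = 3.0858

Derivation:
d1 = (ln(S/K) + (r - q + 0.5*sigma^2) * T) / (sigma * sqrt(T)) = -0.29187420
d2 = d1 - sigma * sqrt(T) = -0.54687420
exp(-rT) = 0.98807171; exp(-qT) = 0.99327273
C = S_0 * exp(-qT) * N(d1) - K * exp(-rT) * N(d2)
N(d1) = 0.38519141; N(d2) = 0.29223258
C = 51.8000 * 0.99327273 * 0.38519141 - 57.9500 * 0.98807171 * 0.29223258 = 3.0858


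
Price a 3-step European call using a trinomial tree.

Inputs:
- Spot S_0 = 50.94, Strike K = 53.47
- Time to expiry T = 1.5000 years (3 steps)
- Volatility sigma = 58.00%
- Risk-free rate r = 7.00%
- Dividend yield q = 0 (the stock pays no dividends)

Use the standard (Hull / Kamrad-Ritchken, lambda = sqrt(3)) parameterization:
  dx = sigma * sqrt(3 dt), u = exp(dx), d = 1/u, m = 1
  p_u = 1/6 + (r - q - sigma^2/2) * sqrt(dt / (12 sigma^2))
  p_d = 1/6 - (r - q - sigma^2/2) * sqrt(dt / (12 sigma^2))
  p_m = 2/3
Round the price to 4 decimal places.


Answer: Price = V(0,0) = 14.1602

Derivation:
dt = T/N = 0.500000; dx = sigma*sqrt(3*dt) = 0.710352
u = exp(dx) = 2.034707; d = 1/u = 0.491471
p_u = 0.132106, p_m = 0.666667, p_d = 0.201227
Discount per step: exp(-r*dt) = 0.965605
Stock lattice S(k, j) with j the centered position index:
  k=0: S(0,+0) = 50.9400
  k=1: S(1,-1) = 25.0355; S(1,+0) = 50.9400; S(1,+1) = 103.6480
  k=2: S(2,-2) = 12.3042; S(2,-1) = 25.0355; S(2,+0) = 50.9400; S(2,+1) = 103.6480; S(2,+2) = 210.8933
  k=3: S(3,-3) = 6.0472; S(3,-2) = 12.3042; S(3,-1) = 25.0355; S(3,+0) = 50.9400; S(3,+1) = 103.6480; S(3,+2) = 210.8933; S(3,+3) = 429.1062
Terminal payoffs V(N, j) = max(S_T - K, 0):
  V(3,-3) = 0.000000; V(3,-2) = 0.000000; V(3,-1) = 0.000000; V(3,+0) = 0.000000; V(3,+1) = 50.177995; V(3,+2) = 157.423343; V(3,+3) = 375.636245
Backward induction: V(k, j) = exp(-r*dt) * [p_u * V(k+1, j+1) + p_m * V(k+1, j) + p_d * V(k+1, j-1)]
  V(2,-2) = exp(-r*dt) * [p_u*0.000000 + p_m*0.000000 + p_d*0.000000] = 0.000000
  V(2,-1) = exp(-r*dt) * [p_u*0.000000 + p_m*0.000000 + p_d*0.000000] = 0.000000
  V(2,+0) = exp(-r*dt) * [p_u*50.177995 + p_m*0.000000 + p_d*0.000000] = 6.400835
  V(2,+1) = exp(-r*dt) * [p_u*157.423343 + p_m*50.177995 + p_d*0.000000] = 52.382759
  V(2,+2) = exp(-r*dt) * [p_u*375.636245 + p_m*157.423343 + p_d*50.177995] = 159.006235
  V(1,-1) = exp(-r*dt) * [p_u*6.400835 + p_m*0.000000 + p_d*0.000000] = 0.816507
  V(1,+0) = exp(-r*dt) * [p_u*52.382759 + p_m*6.400835 + p_d*0.000000] = 10.802535
  V(1,+1) = exp(-r*dt) * [p_u*159.006235 + p_m*52.382759 + p_d*6.400835] = 55.247685
  V(0,+0) = exp(-r*dt) * [p_u*55.247685 + p_m*10.802535 + p_d*0.816507] = 14.160181


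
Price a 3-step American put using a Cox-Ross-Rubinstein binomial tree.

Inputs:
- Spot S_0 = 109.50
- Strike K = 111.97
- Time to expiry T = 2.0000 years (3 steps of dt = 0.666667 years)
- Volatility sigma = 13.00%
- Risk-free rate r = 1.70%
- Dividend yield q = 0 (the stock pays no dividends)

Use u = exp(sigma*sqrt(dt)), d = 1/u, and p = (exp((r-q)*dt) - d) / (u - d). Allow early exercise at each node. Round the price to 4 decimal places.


dt = T/N = 0.666667
u = exp(sigma*sqrt(dt)) = 1.111983; d = 1/u = 0.899295
p = (exp((r-q)*dt) - d) / (u - d) = 0.527078
Discount per step: exp(-r*dt) = 0.988731
Stock lattice S(k, i) with i counting down-moves:
  k=0: S(0,0) = 109.5000
  k=1: S(1,0) = 121.7621; S(1,1) = 98.4728
  k=2: S(2,0) = 135.3973; S(2,1) = 109.5000; S(2,2) = 88.5560
  k=3: S(3,0) = 150.5595; S(3,1) = 121.7621; S(3,2) = 98.4728; S(3,3) = 79.6380
Terminal payoffs V(N, i) = max(K - S_T, 0):
  V(3,0) = 0.000000; V(3,1) = 0.000000; V(3,2) = 13.497237; V(3,3) = 32.332038
Backward induction: V(k, i) = exp(-r*dt) * [p * V(k+1, i) + (1-p) * V(k+1, i+1)]; then take max(V_cont, immediate exercise) for American.
  V(2,0) = exp(-r*dt) * [p*0.000000 + (1-p)*0.000000] = 0.000000; exercise = 0.000000; V(2,0) = max -> 0.000000
  V(2,1) = exp(-r*dt) * [p*0.000000 + (1-p)*13.497237] = 6.311206; exercise = 2.470000; V(2,1) = max -> 6.311206
  V(2,2) = exp(-r*dt) * [p*13.497237 + (1-p)*32.332038] = 22.152142; exercise = 23.413972; V(2,2) = max -> 23.413972
  V(1,0) = exp(-r*dt) * [p*0.000000 + (1-p)*6.311206] = 2.951072; exercise = 0.000000; V(1,0) = max -> 2.951072
  V(1,1) = exp(-r*dt) * [p*6.311206 + (1-p)*23.413972] = 14.237207; exercise = 13.497237; V(1,1) = max -> 14.237207
  V(0,0) = exp(-r*dt) * [p*2.951072 + (1-p)*14.237207] = 8.195126; exercise = 2.470000; V(0,0) = max -> 8.195126

Answer: Price = V(0,0) = 8.1951


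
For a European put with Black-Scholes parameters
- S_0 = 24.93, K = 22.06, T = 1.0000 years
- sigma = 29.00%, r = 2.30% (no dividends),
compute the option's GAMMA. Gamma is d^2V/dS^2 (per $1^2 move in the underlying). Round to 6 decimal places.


Answer: Gamma = 0.044787

Derivation:
d1 = 0.6460547714; d2 = 0.3560547714
phi(d1) = 0.3237991324; exp(-qT) = 1.0000000000; exp(-rT) = 0.9772624838
Gamma = exp(-qT) * phi(d1) / (S * sigma * sqrt(T)) = 1.0000000000 * 0.3237991324 / (24.9300 * 0.2900 * 1.0000000000) = 0.044787


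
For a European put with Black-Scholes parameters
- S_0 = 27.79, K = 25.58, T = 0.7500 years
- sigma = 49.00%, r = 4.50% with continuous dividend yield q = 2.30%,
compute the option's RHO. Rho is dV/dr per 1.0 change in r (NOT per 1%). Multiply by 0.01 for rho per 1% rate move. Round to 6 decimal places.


d1 = 0.4463340522; d2 = 0.0219816043
phi(d1) = 0.3611197796; exp(-qT) = 0.9828979294; exp(-rT) = 0.9668131777
N(-d2) = 0.4912313148
Rho = -K*T*exp(-rT)*N(-d2) = -25.5800 * 0.7500 * 0.9668131777 * 0.4912313148 = -9.111511

Answer: Rho = -9.111511


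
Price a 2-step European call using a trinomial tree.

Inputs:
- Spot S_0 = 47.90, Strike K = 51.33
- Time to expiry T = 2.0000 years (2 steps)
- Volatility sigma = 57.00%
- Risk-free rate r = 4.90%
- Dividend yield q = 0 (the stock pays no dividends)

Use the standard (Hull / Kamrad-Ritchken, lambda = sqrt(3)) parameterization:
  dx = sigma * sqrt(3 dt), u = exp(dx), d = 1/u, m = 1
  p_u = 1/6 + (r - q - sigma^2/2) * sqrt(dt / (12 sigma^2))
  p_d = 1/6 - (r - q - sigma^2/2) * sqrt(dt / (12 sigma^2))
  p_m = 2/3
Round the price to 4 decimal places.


dt = T/N = 1.000000; dx = sigma*sqrt(3*dt) = 0.987269
u = exp(dx) = 2.683895; d = 1/u = 0.372593
p_u = 0.109210, p_m = 0.666667, p_d = 0.224123
Discount per step: exp(-r*dt) = 0.952181
Stock lattice S(k, j) with j the centered position index:
  k=0: S(0,+0) = 47.9000
  k=1: S(1,-1) = 17.8472; S(1,+0) = 47.9000; S(1,+1) = 128.5586
  k=2: S(2,-2) = 6.6497; S(2,-1) = 17.8472; S(2,+0) = 47.9000; S(2,+1) = 128.5586; S(2,+2) = 345.0376
Terminal payoffs V(N, j) = max(S_T - K, 0):
  V(2,-2) = 0.000000; V(2,-1) = 0.000000; V(2,+0) = 0.000000; V(2,+1) = 77.228553; V(2,+2) = 293.707610
Backward induction: V(k, j) = exp(-r*dt) * [p_u * V(k+1, j+1) + p_m * V(k+1, j) + p_d * V(k+1, j-1)]
  V(1,-1) = exp(-r*dt) * [p_u*0.000000 + p_m*0.000000 + p_d*0.000000] = 0.000000
  V(1,+0) = exp(-r*dt) * [p_u*77.228553 + p_m*0.000000 + p_d*0.000000] = 8.030833
  V(1,+1) = exp(-r*dt) * [p_u*293.707610 + p_m*77.228553 + p_d*0.000000] = 79.565745
  V(0,+0) = exp(-r*dt) * [p_u*79.565745 + p_m*8.030833 + p_d*0.000000] = 13.371745

Answer: Price = V(0,0) = 13.3717


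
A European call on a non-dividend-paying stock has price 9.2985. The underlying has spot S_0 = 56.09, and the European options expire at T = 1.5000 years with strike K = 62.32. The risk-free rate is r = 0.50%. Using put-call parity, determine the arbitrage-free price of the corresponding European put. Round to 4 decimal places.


Put-call parity: C - P = S_0 * exp(-qT) - K * exp(-rT).
S_0 * exp(-qT) = 56.0900 * 1.00000000 = 56.09000000
K * exp(-rT) = 62.3200 * 0.99252805 = 61.85434838
P = C - S*exp(-qT) + K*exp(-rT)
P = 9.2985 - 56.09000000 + 61.85434838 = 15.0628

Answer: Put price = 15.0628


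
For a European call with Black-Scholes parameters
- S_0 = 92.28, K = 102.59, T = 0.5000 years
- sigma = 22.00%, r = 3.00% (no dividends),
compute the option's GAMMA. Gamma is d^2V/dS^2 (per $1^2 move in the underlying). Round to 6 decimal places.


Answer: Gamma = 0.024443

Derivation:
d1 = -0.5066293373; d2 = -0.6621928292
phi(d1) = 0.3508925682; exp(-qT) = 1.0000000000; exp(-rT) = 0.9851119396
Gamma = exp(-qT) * phi(d1) / (S * sigma * sqrt(T)) = 1.0000000000 * 0.3508925682 / (92.2800 * 0.2200 * 0.7071067812) = 0.024443


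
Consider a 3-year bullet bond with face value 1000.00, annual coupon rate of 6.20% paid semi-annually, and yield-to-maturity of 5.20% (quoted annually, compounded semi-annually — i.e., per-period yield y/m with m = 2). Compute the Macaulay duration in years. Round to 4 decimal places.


Coupon per period c = face * coupon_rate / m = 31.000000
Periods per year m = 2; per-period yield y/m = 0.026000
Number of cashflows N = 6
Cashflows (t years, CF_t, discount factor 1/(1+y/m)^(m*t), PV):
  t = 0.5000: CF_t = 31.000000, DF = 0.974659, PV = 30.214425
  t = 1.0000: CF_t = 31.000000, DF = 0.949960, PV = 29.448757
  t = 1.5000: CF_t = 31.000000, DF = 0.925887, PV = 28.702492
  t = 2.0000: CF_t = 31.000000, DF = 0.902424, PV = 27.975139
  t = 2.5000: CF_t = 31.000000, DF = 0.879555, PV = 27.266217
  t = 3.0000: CF_t = 1031.000000, DF = 0.857266, PV = 883.841726
Price P = sum_t PV_t = 1027.448757
Macaulay numerator sum_t t * PV_t:
  t * PV_t at t = 0.5000: 15.107212
  t * PV_t at t = 1.0000: 29.448757
  t * PV_t at t = 1.5000: 43.053739
  t * PV_t at t = 2.0000: 55.950278
  t * PV_t at t = 2.5000: 68.165543
  t * PV_t at t = 3.0000: 2651.525178
Macaulay duration D = (sum_t t * PV_t) / P = 2863.250707 / 1027.448757 = 2.786758

Answer: Macaulay duration = 2.7868 years


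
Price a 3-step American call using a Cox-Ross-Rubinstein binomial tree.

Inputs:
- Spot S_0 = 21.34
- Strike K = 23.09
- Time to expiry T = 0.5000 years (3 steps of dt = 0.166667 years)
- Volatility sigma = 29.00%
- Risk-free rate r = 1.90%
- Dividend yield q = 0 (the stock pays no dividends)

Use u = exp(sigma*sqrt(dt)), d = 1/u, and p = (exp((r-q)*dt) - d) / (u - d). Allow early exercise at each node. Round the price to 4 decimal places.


Answer: Price = V(0,0) = 1.1591

Derivation:
dt = T/N = 0.166667
u = exp(sigma*sqrt(dt)) = 1.125685; d = 1/u = 0.888348
p = (exp((r-q)*dt) - d) / (u - d) = 0.483800
Discount per step: exp(-r*dt) = 0.996838
Stock lattice S(k, i) with i counting down-moves:
  k=0: S(0,0) = 21.3400
  k=1: S(1,0) = 24.0221; S(1,1) = 18.9573
  k=2: S(2,0) = 27.0414; S(2,1) = 21.3400; S(2,2) = 16.8407
  k=3: S(3,0) = 30.4401; S(3,1) = 24.0221; S(3,2) = 18.9573; S(3,3) = 14.9604
Terminal payoffs V(N, i) = max(S_T - K, 0):
  V(3,0) = 7.350053; V(3,1) = 0.932124; V(3,2) = 0.000000; V(3,3) = 0.000000
Backward induction: V(k, i) = exp(-r*dt) * [p * V(k+1, i) + (1-p) * V(k+1, i+1)]; then take max(V_cont, immediate exercise) for American.
  V(2,0) = exp(-r*dt) * [p*7.350053 + (1-p)*0.932124] = 4.024355; exercise = 3.951352; V(2,0) = max -> 4.024355
  V(2,1) = exp(-r*dt) * [p*0.932124 + (1-p)*0.000000] = 0.449536; exercise = 0.000000; V(2,1) = max -> 0.449536
  V(2,2) = exp(-r*dt) * [p*0.000000 + (1-p)*0.000000] = 0.000000; exercise = 0.000000; V(2,2) = max -> 0.000000
  V(1,0) = exp(-r*dt) * [p*4.024355 + (1-p)*0.449536] = 2.172144; exercise = 0.932124; V(1,0) = max -> 2.172144
  V(1,1) = exp(-r*dt) * [p*0.449536 + (1-p)*0.000000] = 0.216798; exercise = 0.000000; V(1,1) = max -> 0.216798
  V(0,0) = exp(-r*dt) * [p*2.172144 + (1-p)*0.216798] = 1.159119; exercise = 0.000000; V(0,0) = max -> 1.159119


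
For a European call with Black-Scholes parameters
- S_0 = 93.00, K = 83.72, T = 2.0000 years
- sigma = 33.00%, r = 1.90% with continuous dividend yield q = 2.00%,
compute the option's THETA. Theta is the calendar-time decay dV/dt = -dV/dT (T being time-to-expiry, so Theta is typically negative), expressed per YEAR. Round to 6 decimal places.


Answer: Theta = -3.302711

Derivation:
d1 = 0.4543088121; d2 = -0.0123816635
phi(d1) = 0.3598252502; exp(-qT) = 0.9607894392; exp(-rT) = 0.9627129409
Theta = -S*exp(-qT)*phi(d1)*sigma/(2*sqrt(T)) - r*K*exp(-rT)*N(d2) + q*S*exp(-qT)*N(d1)
N(d1) = 0.6751967128; N(d2) = 0.4950605571; sqrt(T) = 1.4142135624
Term 1 = -93.0000 * 0.9607894392 * 0.3598252502 * 0.3300 / (2 * 1.4142135624) = -3.7512132325
Term 2 = -0.0190 * 83.7200 * 0.9627129409 * 0.4950605571 = -0.7581200045
Term 3 = 0.0200 * 93.0000 * 0.9607894392 * 0.6751967128 = 1.2066226801
Theta = -3.7512132325 + (-0.7581200045) + (1.2066226801) = -3.302711


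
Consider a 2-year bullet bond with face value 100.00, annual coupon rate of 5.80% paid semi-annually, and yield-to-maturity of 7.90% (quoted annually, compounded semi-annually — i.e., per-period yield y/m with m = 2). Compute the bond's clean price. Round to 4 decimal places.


Answer: Price = 96.1841

Derivation:
Coupon per period c = face * coupon_rate / m = 2.900000
Periods per year m = 2; per-period yield y/m = 0.039500
Number of cashflows N = 4
Cashflows (t years, CF_t, discount factor 1/(1+y/m)^(m*t), PV):
  t = 0.5000: CF_t = 2.900000, DF = 0.962001, PV = 2.789803
  t = 1.0000: CF_t = 2.900000, DF = 0.925446, PV = 2.683793
  t = 1.5000: CF_t = 2.900000, DF = 0.890280, PV = 2.581811
  t = 2.0000: CF_t = 102.900000, DF = 0.856450, PV = 88.128707
Price P = sum_t PV_t = 96.184115


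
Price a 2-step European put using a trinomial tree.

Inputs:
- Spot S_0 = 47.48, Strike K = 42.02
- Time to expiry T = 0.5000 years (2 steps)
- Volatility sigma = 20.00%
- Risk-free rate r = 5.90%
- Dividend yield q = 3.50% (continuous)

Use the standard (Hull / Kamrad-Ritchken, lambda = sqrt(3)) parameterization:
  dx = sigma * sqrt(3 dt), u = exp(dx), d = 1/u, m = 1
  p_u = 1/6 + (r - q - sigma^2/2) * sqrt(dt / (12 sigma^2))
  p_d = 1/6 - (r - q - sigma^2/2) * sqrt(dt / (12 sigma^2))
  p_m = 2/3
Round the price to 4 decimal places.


dt = T/N = 0.250000; dx = sigma*sqrt(3*dt) = 0.173205
u = exp(dx) = 1.189110; d = 1/u = 0.840965
p_u = 0.169553, p_m = 0.666667, p_d = 0.163780
Discount per step: exp(-r*dt) = 0.985358
Stock lattice S(k, j) with j the centered position index:
  k=0: S(0,+0) = 47.4800
  k=1: S(1,-1) = 39.9290; S(1,+0) = 47.4800; S(1,+1) = 56.4589
  k=2: S(2,-2) = 33.5789; S(2,-1) = 39.9290; S(2,+0) = 47.4800; S(2,+1) = 56.4589; S(2,+2) = 67.1359
Terminal payoffs V(N, j) = max(K - S_T, 0):
  V(2,-2) = 8.441083; V(2,-1) = 2.090976; V(2,+0) = 0.000000; V(2,+1) = 0.000000; V(2,+2) = 0.000000
Backward induction: V(k, j) = exp(-r*dt) * [p_u * V(k+1, j+1) + p_m * V(k+1, j) + p_d * V(k+1, j-1)]
  V(1,-1) = exp(-r*dt) * [p_u*0.000000 + p_m*2.090976 + p_d*8.441083] = 2.735811
  V(1,+0) = exp(-r*dt) * [p_u*0.000000 + p_m*0.000000 + p_d*2.090976] = 0.337446
  V(1,+1) = exp(-r*dt) * [p_u*0.000000 + p_m*0.000000 + p_d*0.000000] = 0.000000
  V(0,+0) = exp(-r*dt) * [p_u*0.000000 + p_m*0.337446 + p_d*2.735811] = 0.663180

Answer: Price = V(0,0) = 0.6632


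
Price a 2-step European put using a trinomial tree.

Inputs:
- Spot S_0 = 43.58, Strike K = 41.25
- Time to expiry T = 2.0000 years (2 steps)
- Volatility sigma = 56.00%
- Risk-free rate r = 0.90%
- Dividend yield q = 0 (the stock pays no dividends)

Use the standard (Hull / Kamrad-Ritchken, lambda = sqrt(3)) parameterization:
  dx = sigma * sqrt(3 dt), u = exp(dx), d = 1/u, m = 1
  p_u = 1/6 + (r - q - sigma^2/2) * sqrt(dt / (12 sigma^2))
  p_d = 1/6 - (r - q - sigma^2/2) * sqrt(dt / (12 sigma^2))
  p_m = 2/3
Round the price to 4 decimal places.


dt = T/N = 1.000000; dx = sigma*sqrt(3*dt) = 0.969948
u = exp(dx) = 2.637808; d = 1/u = 0.379103
p_u = 0.090477, p_m = 0.666667, p_d = 0.242856
Discount per step: exp(-r*dt) = 0.991040
Stock lattice S(k, j) with j the centered position index:
  k=0: S(0,+0) = 43.5800
  k=1: S(1,-1) = 16.5213; S(1,+0) = 43.5800; S(1,+1) = 114.9557
  k=2: S(2,-2) = 6.2633; S(2,-1) = 16.5213; S(2,+0) = 43.5800; S(2,+1) = 114.9557; S(2,+2) = 303.2311
Terminal payoffs V(N, j) = max(K - S_T, 0):
  V(2,-2) = 34.986736; V(2,-1) = 24.728710; V(2,+0) = 0.000000; V(2,+1) = 0.000000; V(2,+2) = 0.000000
Backward induction: V(k, j) = exp(-r*dt) * [p_u * V(k+1, j+1) + p_m * V(k+1, j) + p_d * V(k+1, j-1)]
  V(1,-1) = exp(-r*dt) * [p_u*0.000000 + p_m*24.728710 + p_d*34.986736] = 24.758721
  V(1,+0) = exp(-r*dt) * [p_u*0.000000 + p_m*0.000000 + p_d*24.728710] = 5.951715
  V(1,+1) = exp(-r*dt) * [p_u*0.000000 + p_m*0.000000 + p_d*0.000000] = 0.000000
  V(0,+0) = exp(-r*dt) * [p_u*0.000000 + p_m*5.951715 + p_d*24.758721] = 9.891199

Answer: Price = V(0,0) = 9.8912


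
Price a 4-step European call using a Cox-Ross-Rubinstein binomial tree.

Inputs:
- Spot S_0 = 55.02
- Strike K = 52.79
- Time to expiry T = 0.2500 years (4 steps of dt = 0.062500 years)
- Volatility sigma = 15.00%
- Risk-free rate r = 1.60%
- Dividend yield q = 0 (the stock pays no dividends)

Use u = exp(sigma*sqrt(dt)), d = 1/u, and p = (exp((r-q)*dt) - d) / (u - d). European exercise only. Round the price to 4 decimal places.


Answer: Price = V(0,0) = 3.1962

Derivation:
dt = T/N = 0.062500
u = exp(sigma*sqrt(dt)) = 1.038212; d = 1/u = 0.963194
p = (exp((r-q)*dt) - d) / (u - d) = 0.503963
Discount per step: exp(-r*dt) = 0.999000
Stock lattice S(k, i) with i counting down-moves:
  k=0: S(0,0) = 55.0200
  k=1: S(1,0) = 57.1224; S(1,1) = 52.9950
  k=2: S(2,0) = 59.3052; S(2,1) = 55.0200; S(2,2) = 51.0444
  k=3: S(3,0) = 61.5714; S(3,1) = 57.1224; S(3,2) = 52.9950; S(3,3) = 49.1657
  k=4: S(4,0) = 63.9241; S(4,1) = 59.3052; S(4,2) = 55.0200; S(4,3) = 51.0444; S(4,4) = 47.3562
Terminal payoffs V(N, i) = max(S_T - K, 0):
  V(4,0) = 11.134120; V(4,1) = 6.515186; V(4,2) = 2.230000; V(4,3) = 0.000000; V(4,4) = 0.000000
Backward induction: V(k, i) = exp(-r*dt) * [p * V(k+1, i) + (1-p) * V(k+1, i+1)].
  V(3,0) = exp(-r*dt) * [p*11.134120 + (1-p)*6.515186] = 8.834119
  V(3,1) = exp(-r*dt) * [p*6.515186 + (1-p)*2.230000] = 4.385188
  V(3,2) = exp(-r*dt) * [p*2.230000 + (1-p)*0.000000] = 1.122714
  V(3,3) = exp(-r*dt) * [p*0.000000 + (1-p)*0.000000] = 0.000000
  V(2,0) = exp(-r*dt) * [p*8.834119 + (1-p)*4.385188] = 6.620660
  V(2,1) = exp(-r*dt) * [p*4.385188 + (1-p)*1.122714] = 2.764115
  V(2,2) = exp(-r*dt) * [p*1.122714 + (1-p)*0.000000] = 0.565241
  V(1,0) = exp(-r*dt) * [p*6.620660 + (1-p)*2.764115] = 4.702966
  V(1,1) = exp(-r*dt) * [p*2.764115 + (1-p)*0.565241] = 1.671719
  V(0,0) = exp(-r*dt) * [p*4.702966 + (1-p)*1.671719] = 3.196157


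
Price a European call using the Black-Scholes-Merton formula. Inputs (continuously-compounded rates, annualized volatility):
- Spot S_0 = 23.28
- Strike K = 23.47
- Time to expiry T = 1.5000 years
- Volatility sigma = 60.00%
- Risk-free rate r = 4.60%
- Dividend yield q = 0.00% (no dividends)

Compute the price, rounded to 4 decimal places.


d1 = (ln(S/K) + (r - q + 0.5*sigma^2) * T) / (sigma * sqrt(T)) = 0.45025923
d2 = d1 - sigma * sqrt(T) = -0.28458769
exp(-rT) = 0.93332668; exp(-qT) = 1.00000000
C = S_0 * exp(-qT) * N(d1) - K * exp(-rT) * N(d2)
N(d1) = 0.67373824; N(d2) = 0.38798002
C = 23.2800 * 1.00000000 * 0.67373824 - 23.4700 * 0.93332668 * 0.38798002 = 7.1859

Answer: Price = 7.1859


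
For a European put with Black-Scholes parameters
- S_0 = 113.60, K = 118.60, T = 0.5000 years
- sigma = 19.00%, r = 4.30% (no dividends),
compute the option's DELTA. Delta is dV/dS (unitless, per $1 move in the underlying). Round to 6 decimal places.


Answer: Delta = -0.537206

Derivation:
d1 = -0.0933974941; d2 = -0.2277477826
phi(d1) = 0.3972060644; exp(-qT) = 1.0000000000; exp(-rT) = 0.9787294775
N(-d1) = 0.5372061094
Delta = -exp(-qT) * N(-d1) = -1.0000000000 * 0.5372061094 = -0.537206


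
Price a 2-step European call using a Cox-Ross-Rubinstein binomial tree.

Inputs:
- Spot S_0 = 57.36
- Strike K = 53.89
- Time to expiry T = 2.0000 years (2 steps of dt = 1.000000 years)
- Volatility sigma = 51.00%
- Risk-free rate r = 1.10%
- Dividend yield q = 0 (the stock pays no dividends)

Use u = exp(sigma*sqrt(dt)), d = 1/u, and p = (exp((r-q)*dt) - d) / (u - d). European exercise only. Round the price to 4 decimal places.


dt = T/N = 1.000000
u = exp(sigma*sqrt(dt)) = 1.665291; d = 1/u = 0.600496
p = (exp((r-q)*dt) - d) / (u - d) = 0.385581
Discount per step: exp(-r*dt) = 0.989060
Stock lattice S(k, i) with i counting down-moves:
  k=0: S(0,0) = 57.3600
  k=1: S(1,0) = 95.5211; S(1,1) = 34.4444
  k=2: S(2,0) = 159.0705; S(2,1) = 57.3600; S(2,2) = 20.6837
Terminal payoffs V(N, i) = max(S_T - K, 0):
  V(2,0) = 105.180452; V(2,1) = 3.470000; V(2,2) = 0.000000
Backward induction: V(k, i) = exp(-r*dt) * [p * V(k+1, i) + (1-p) * V(k+1, i+1)].
  V(1,0) = exp(-r*dt) * [p*105.180452 + (1-p)*3.470000] = 42.220645
  V(1,1) = exp(-r*dt) * [p*3.470000 + (1-p)*0.000000] = 1.323330
  V(0,0) = exp(-r*dt) * [p*42.220645 + (1-p)*1.323330] = 16.905576

Answer: Price = V(0,0) = 16.9056


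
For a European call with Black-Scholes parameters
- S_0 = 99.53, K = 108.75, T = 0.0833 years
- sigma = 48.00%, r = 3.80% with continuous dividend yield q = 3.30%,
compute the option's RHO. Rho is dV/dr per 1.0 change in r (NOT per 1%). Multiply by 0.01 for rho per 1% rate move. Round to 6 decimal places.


d1 = -0.5672150614; d2 = -0.7057514104
phi(d1) = 0.3396617545; exp(-qT) = 0.9972548748; exp(-rT) = 0.9968396046
N(d2) = 0.2401713719
Rho = K*T*exp(-rT)*N(d2) = 108.7500 * 0.0833 * 0.9968396046 * 0.2401713719 = 2.168806

Answer: Rho = 2.168806


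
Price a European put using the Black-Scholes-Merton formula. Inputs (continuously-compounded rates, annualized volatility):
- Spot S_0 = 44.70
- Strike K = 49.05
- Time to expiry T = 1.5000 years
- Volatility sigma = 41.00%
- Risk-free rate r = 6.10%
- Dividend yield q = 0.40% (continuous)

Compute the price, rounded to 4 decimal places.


d1 = (ln(S/K) + (r - q + 0.5*sigma^2) * T) / (sigma * sqrt(T)) = 0.23640228
d2 = d1 - sigma * sqrt(T) = -0.26574312
exp(-rT) = 0.91256132; exp(-qT) = 0.99401796
P = K * exp(-rT) * N(-d2) - S_0 * exp(-qT) * N(-d1)
N(-d1) = 0.40656026; N(-d2) = 0.60478147
P = 49.0500 * 0.91256132 * 0.60478147 - 44.7000 * 0.99401796 * 0.40656026 = 9.0062

Answer: Price = 9.0062


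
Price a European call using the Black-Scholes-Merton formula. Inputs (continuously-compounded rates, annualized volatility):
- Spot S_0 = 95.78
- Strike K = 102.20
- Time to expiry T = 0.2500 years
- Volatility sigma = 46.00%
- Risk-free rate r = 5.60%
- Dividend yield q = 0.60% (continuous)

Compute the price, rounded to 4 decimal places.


Answer: Price = 6.6511

Derivation:
d1 = (ln(S/K) + (r - q + 0.5*sigma^2) * T) / (sigma * sqrt(T)) = -0.11272949
d2 = d1 - sigma * sqrt(T) = -0.34272949
exp(-rT) = 0.98609754; exp(-qT) = 0.99850112
C = S_0 * exp(-qT) * N(d1) - K * exp(-rT) * N(d2)
N(d1) = 0.45512251; N(d2) = 0.36590099
C = 95.7800 * 0.99850112 * 0.45512251 - 102.2000 * 0.98609754 * 0.36590099 = 6.6511


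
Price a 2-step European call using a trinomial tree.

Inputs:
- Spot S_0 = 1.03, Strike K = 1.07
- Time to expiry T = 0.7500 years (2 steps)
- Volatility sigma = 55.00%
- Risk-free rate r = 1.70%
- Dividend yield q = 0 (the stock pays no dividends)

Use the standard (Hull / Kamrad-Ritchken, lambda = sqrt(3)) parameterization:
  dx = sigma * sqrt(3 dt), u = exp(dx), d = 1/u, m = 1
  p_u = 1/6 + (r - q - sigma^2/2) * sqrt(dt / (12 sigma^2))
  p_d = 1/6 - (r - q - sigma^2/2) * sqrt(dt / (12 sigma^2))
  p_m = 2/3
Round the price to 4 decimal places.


Answer: Price = V(0,0) = 0.1599

Derivation:
dt = T/N = 0.375000; dx = sigma*sqrt(3*dt) = 0.583363
u = exp(dx) = 1.792055; d = 1/u = 0.558019
p_u = 0.123517, p_m = 0.666667, p_d = 0.209816
Discount per step: exp(-r*dt) = 0.993645
Stock lattice S(k, j) with j the centered position index:
  k=0: S(0,+0) = 1.0300
  k=1: S(1,-1) = 0.5748; S(1,+0) = 1.0300; S(1,+1) = 1.8458
  k=2: S(2,-2) = 0.3207; S(2,-1) = 0.5748; S(2,+0) = 1.0300; S(2,+1) = 1.8458; S(2,+2) = 3.3078
Terminal payoffs V(N, j) = max(S_T - K, 0):
  V(2,-2) = 0.000000; V(2,-1) = 0.000000; V(2,+0) = 0.000000; V(2,+1) = 0.775817; V(2,+2) = 2.237806
Backward induction: V(k, j) = exp(-r*dt) * [p_u * V(k+1, j+1) + p_m * V(k+1, j) + p_d * V(k+1, j-1)]
  V(1,-1) = exp(-r*dt) * [p_u*0.000000 + p_m*0.000000 + p_d*0.000000] = 0.000000
  V(1,+0) = exp(-r*dt) * [p_u*0.775817 + p_m*0.000000 + p_d*0.000000] = 0.095218
  V(1,+1) = exp(-r*dt) * [p_u*2.237806 + p_m*0.775817 + p_d*0.000000] = 0.788575
  V(0,+0) = exp(-r*dt) * [p_u*0.788575 + p_m*0.095218 + p_d*0.000000] = 0.159859


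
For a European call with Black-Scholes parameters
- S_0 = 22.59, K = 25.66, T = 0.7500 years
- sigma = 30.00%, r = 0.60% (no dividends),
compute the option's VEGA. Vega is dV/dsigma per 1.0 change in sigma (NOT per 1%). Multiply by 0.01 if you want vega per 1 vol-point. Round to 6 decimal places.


Answer: Vega = 7.358244

Derivation:
d1 = -0.3432386945; d2 = -0.6030463157
phi(d1) = 0.3761207912; exp(-qT) = 1.0000000000; exp(-rT) = 0.9955101098
Vega = S * exp(-qT) * phi(d1) * sqrt(T) = 22.5900 * 1.0000000000 * 0.3761207912 * 0.8660254038 = 7.358244


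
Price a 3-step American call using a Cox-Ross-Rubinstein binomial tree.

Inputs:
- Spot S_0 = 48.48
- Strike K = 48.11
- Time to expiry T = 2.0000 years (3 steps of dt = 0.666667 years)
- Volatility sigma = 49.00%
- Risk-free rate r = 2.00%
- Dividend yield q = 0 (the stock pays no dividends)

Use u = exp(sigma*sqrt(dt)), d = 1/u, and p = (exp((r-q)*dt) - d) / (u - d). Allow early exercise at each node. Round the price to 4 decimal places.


dt = T/N = 0.666667
u = exp(sigma*sqrt(dt)) = 1.491949; d = 1/u = 0.670264
p = (exp((r-q)*dt) - d) / (u - d) = 0.417628
Discount per step: exp(-r*dt) = 0.986755
Stock lattice S(k, i) with i counting down-moves:
  k=0: S(0,0) = 48.4800
  k=1: S(1,0) = 72.3297; S(1,1) = 32.4944
  k=2: S(2,0) = 107.9122; S(2,1) = 48.4800; S(2,2) = 21.7798
  k=3: S(3,0) = 160.9995; S(3,1) = 72.3297; S(3,2) = 32.4944; S(3,3) = 14.5982
Terminal payoffs V(N, i) = max(S_T - K, 0):
  V(3,0) = 112.889509; V(3,1) = 24.219688; V(3,2) = 0.000000; V(3,3) = 0.000000
Backward induction: V(k, i) = exp(-r*dt) * [p * V(k+1, i) + (1-p) * V(k+1, i+1)]; then take max(V_cont, immediate exercise) for American.
  V(2,0) = exp(-r*dt) * [p*112.889509 + (1-p)*24.219688] = 60.439415; exercise = 59.802206; V(2,0) = max -> 60.439415
  V(2,1) = exp(-r*dt) * [p*24.219688 + (1-p)*0.000000] = 9.980846; exercise = 0.370000; V(2,1) = max -> 9.980846
  V(2,2) = exp(-r*dt) * [p*0.000000 + (1-p)*0.000000] = 0.000000; exercise = 0.000000; V(2,2) = max -> 0.000000
  V(1,0) = exp(-r*dt) * [p*60.439415 + (1-p)*9.980846] = 30.642446; exercise = 24.219688; V(1,0) = max -> 30.642446
  V(1,1) = exp(-r*dt) * [p*9.980846 + (1-p)*0.000000] = 4.113071; exercise = 0.000000; V(1,1) = max -> 4.113071
  V(0,0) = exp(-r*dt) * [p*30.642446 + (1-p)*4.113071] = 14.991253; exercise = 0.370000; V(0,0) = max -> 14.991253

Answer: Price = V(0,0) = 14.9913


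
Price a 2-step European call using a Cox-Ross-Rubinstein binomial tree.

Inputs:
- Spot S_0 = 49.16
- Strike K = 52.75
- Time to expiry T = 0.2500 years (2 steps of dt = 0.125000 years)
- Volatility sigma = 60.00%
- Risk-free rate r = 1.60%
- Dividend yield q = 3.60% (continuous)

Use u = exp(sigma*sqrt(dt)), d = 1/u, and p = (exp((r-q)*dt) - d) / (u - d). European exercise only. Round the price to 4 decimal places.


Answer: Price = V(0,0) = 4.3433

Derivation:
dt = T/N = 0.125000
u = exp(sigma*sqrt(dt)) = 1.236311; d = 1/u = 0.808858
p = (exp((r-q)*dt) - d) / (u - d) = 0.441324
Discount per step: exp(-r*dt) = 0.998002
Stock lattice S(k, i) with i counting down-moves:
  k=0: S(0,0) = 49.1600
  k=1: S(1,0) = 60.7771; S(1,1) = 39.7635
  k=2: S(2,0) = 75.1393; S(2,1) = 49.1600; S(2,2) = 32.1630
Terminal payoffs V(N, i) = max(S_T - K, 0):
  V(2,0) = 22.389347; V(2,1) = 0.000000; V(2,2) = 0.000000
Backward induction: V(k, i) = exp(-r*dt) * [p * V(k+1, i) + (1-p) * V(k+1, i+1)].
  V(1,0) = exp(-r*dt) * [p*22.389347 + (1-p)*0.000000] = 9.861207
  V(1,1) = exp(-r*dt) * [p*0.000000 + (1-p)*0.000000] = 0.000000
  V(0,0) = exp(-r*dt) * [p*9.861207 + (1-p)*0.000000] = 4.343289


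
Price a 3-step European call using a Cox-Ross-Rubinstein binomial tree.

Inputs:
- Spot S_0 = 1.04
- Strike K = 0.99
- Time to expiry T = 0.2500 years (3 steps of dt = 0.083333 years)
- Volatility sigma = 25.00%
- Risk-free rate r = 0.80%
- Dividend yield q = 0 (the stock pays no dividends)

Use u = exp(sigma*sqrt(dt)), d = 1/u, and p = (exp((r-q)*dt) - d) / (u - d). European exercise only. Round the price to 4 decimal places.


dt = T/N = 0.083333
u = exp(sigma*sqrt(dt)) = 1.074837; d = 1/u = 0.930374
p = (exp((r-q)*dt) - d) / (u - d) = 0.486582
Discount per step: exp(-r*dt) = 0.999334
Stock lattice S(k, i) with i counting down-moves:
  k=0: S(0,0) = 1.0400
  k=1: S(1,0) = 1.1178; S(1,1) = 0.9676
  k=2: S(2,0) = 1.2015; S(2,1) = 1.0400; S(2,2) = 0.9002
  k=3: S(3,0) = 1.2914; S(3,1) = 1.1178; S(3,2) = 0.9676; S(3,3) = 0.8375
Terminal payoffs V(N, i) = max(S_T - K, 0):
  V(3,0) = 0.301400; V(3,1) = 0.127830; V(3,2) = 0.000000; V(3,3) = 0.000000
Backward induction: V(k, i) = exp(-r*dt) * [p * V(k+1, i) + (1-p) * V(k+1, i+1)].
  V(2,0) = exp(-r*dt) * [p*0.301400 + (1-p)*0.127830] = 0.212145
  V(2,1) = exp(-r*dt) * [p*0.127830 + (1-p)*0.000000] = 0.062158
  V(2,2) = exp(-r*dt) * [p*0.000000 + (1-p)*0.000000] = 0.000000
  V(1,0) = exp(-r*dt) * [p*0.212145 + (1-p)*0.062158] = 0.135049
  V(1,1) = exp(-r*dt) * [p*0.062158 + (1-p)*0.000000] = 0.030225
  V(0,0) = exp(-r*dt) * [p*0.135049 + (1-p)*0.030225] = 0.081176

Answer: Price = V(0,0) = 0.0812


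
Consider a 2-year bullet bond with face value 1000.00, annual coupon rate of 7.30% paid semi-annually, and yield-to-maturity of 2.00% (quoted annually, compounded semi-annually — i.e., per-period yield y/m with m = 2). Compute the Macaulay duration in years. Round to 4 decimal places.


Answer: Macaulay duration = 1.9024 years

Derivation:
Coupon per period c = face * coupon_rate / m = 36.500000
Periods per year m = 2; per-period yield y/m = 0.010000
Number of cashflows N = 4
Cashflows (t years, CF_t, discount factor 1/(1+y/m)^(m*t), PV):
  t = 0.5000: CF_t = 36.500000, DF = 0.990099, PV = 36.138614
  t = 1.0000: CF_t = 36.500000, DF = 0.980296, PV = 35.780806
  t = 1.5000: CF_t = 36.500000, DF = 0.970590, PV = 35.426540
  t = 2.0000: CF_t = 1036.500000, DF = 0.960980, PV = 996.056127
Price P = sum_t PV_t = 1103.402087
Macaulay numerator sum_t t * PV_t:
  t * PV_t at t = 0.5000: 18.069307
  t * PV_t at t = 1.0000: 35.780806
  t * PV_t at t = 1.5000: 53.139811
  t * PV_t at t = 2.0000: 1992.112254
Macaulay duration D = (sum_t t * PV_t) / P = 2099.102177 / 1103.402087 = 1.902391


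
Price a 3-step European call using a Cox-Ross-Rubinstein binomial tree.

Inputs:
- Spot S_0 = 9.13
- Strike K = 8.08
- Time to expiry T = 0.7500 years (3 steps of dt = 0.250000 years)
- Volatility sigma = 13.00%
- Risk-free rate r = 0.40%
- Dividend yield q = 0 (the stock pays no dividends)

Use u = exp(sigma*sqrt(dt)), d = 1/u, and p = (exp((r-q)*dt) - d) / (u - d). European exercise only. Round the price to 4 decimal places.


Answer: Price = V(0,0) = 1.1486

Derivation:
dt = T/N = 0.250000
u = exp(sigma*sqrt(dt)) = 1.067159; d = 1/u = 0.937067
p = (exp((r-q)*dt) - d) / (u - d) = 0.491446
Discount per step: exp(-r*dt) = 0.999000
Stock lattice S(k, i) with i counting down-moves:
  k=0: S(0,0) = 9.1300
  k=1: S(1,0) = 9.7432; S(1,1) = 8.5554
  k=2: S(2,0) = 10.3975; S(2,1) = 9.1300; S(2,2) = 8.0170
  k=3: S(3,0) = 11.0958; S(3,1) = 9.7432; S(3,2) = 8.5554; S(3,3) = 7.5125
Terminal payoffs V(N, i) = max(S_T - K, 0):
  V(3,0) = 3.015789; V(3,1) = 1.663162; V(3,2) = 0.475426; V(3,3) = 0.000000
Backward induction: V(k, i) = exp(-r*dt) * [p * V(k+1, i) + (1-p) * V(k+1, i+1)].
  V(2,0) = exp(-r*dt) * [p*3.015789 + (1-p)*1.663162] = 2.325579
  V(2,1) = exp(-r*dt) * [p*1.663162 + (1-p)*0.475426] = 1.058076
  V(2,2) = exp(-r*dt) * [p*0.475426 + (1-p)*0.000000] = 0.233413
  V(1,0) = exp(-r*dt) * [p*2.325579 + (1-p)*1.058076] = 1.679306
  V(1,1) = exp(-r*dt) * [p*1.058076 + (1-p)*0.233413] = 0.638052
  V(0,0) = exp(-r*dt) * [p*1.679306 + (1-p)*0.638052] = 1.148623


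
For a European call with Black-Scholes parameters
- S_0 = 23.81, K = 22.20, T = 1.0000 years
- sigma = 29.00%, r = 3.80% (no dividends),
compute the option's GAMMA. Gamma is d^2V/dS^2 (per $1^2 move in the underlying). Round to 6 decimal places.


Answer: Gamma = 0.050537

Derivation:
d1 = 0.5174599021; d2 = 0.2274599021
phi(d1) = 0.3489519978; exp(-qT) = 1.0000000000; exp(-rT) = 0.9627129409
Gamma = exp(-qT) * phi(d1) / (S * sigma * sqrt(T)) = 1.0000000000 * 0.3489519978 / (23.8100 * 0.2900 * 1.0000000000) = 0.050537


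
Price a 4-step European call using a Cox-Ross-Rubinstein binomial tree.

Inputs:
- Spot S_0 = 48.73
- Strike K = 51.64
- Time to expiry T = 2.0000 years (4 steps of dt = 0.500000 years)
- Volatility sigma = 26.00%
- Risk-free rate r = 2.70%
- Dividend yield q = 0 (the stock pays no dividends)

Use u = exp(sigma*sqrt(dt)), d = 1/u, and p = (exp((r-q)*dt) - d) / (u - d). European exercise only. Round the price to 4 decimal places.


Answer: Price = V(0,0) = 7.0319

Derivation:
dt = T/N = 0.500000
u = exp(sigma*sqrt(dt)) = 1.201833; d = 1/u = 0.832062
p = (exp((r-q)*dt) - d) / (u - d) = 0.490924
Discount per step: exp(-r*dt) = 0.986591
Stock lattice S(k, i) with i counting down-moves:
  k=0: S(0,0) = 48.7300
  k=1: S(1,0) = 58.5653; S(1,1) = 40.5464
  k=2: S(2,0) = 70.3857; S(2,1) = 48.7300; S(2,2) = 33.7371
  k=3: S(3,0) = 84.5919; S(3,1) = 58.5653; S(3,2) = 40.5464; S(3,3) = 28.0714
  k=4: S(4,0) = 101.6653; S(4,1) = 70.3857; S(4,2) = 48.7300; S(4,3) = 33.7371; S(4,4) = 23.3572
Terminal payoffs V(N, i) = max(S_T - K, 0):
  V(4,0) = 50.025286; V(4,1) = 18.745719; V(4,2) = 0.000000; V(4,3) = 0.000000; V(4,4) = 0.000000
Backward induction: V(k, i) = exp(-r*dt) * [p * V(k+1, i) + (1-p) * V(k+1, i+1)].
  V(3,0) = exp(-r*dt) * [p*50.025286 + (1-p)*18.745719] = 33.644324
  V(3,1) = exp(-r*dt) * [p*18.745719 + (1-p)*0.000000] = 9.079317
  V(3,2) = exp(-r*dt) * [p*0.000000 + (1-p)*0.000000] = 0.000000
  V(3,3) = exp(-r*dt) * [p*0.000000 + (1-p)*0.000000] = 0.000000
  V(2,0) = exp(-r*dt) * [p*33.644324 + (1-p)*9.079317] = 20.855406
  V(2,1) = exp(-r*dt) * [p*9.079317 + (1-p)*0.000000] = 4.397484
  V(2,2) = exp(-r*dt) * [p*0.000000 + (1-p)*0.000000] = 0.000000
  V(1,0) = exp(-r*dt) * [p*20.855406 + (1-p)*4.397484] = 12.309761
  V(1,1) = exp(-r*dt) * [p*4.397484 + (1-p)*0.000000] = 2.129881
  V(0,0) = exp(-r*dt) * [p*12.309761 + (1-p)*2.129881] = 7.031852


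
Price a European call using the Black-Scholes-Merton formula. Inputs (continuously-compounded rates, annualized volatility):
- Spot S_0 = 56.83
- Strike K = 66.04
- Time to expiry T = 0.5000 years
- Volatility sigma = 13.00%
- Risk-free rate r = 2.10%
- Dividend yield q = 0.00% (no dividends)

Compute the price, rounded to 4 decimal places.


d1 = (ln(S/K) + (r - q + 0.5*sigma^2) * T) / (sigma * sqrt(T)) = -1.47373307
d2 = d1 - sigma * sqrt(T) = -1.56565695
exp(-rT) = 0.98955493; exp(-qT) = 1.00000000
C = S_0 * exp(-qT) * N(d1) - K * exp(-rT) * N(d2)
N(d1) = 0.07027674; N(d2) = 0.05871448
C = 56.8300 * 1.00000000 * 0.07027674 - 66.0400 * 0.98955493 * 0.05871448 = 0.1568

Answer: Price = 0.1568


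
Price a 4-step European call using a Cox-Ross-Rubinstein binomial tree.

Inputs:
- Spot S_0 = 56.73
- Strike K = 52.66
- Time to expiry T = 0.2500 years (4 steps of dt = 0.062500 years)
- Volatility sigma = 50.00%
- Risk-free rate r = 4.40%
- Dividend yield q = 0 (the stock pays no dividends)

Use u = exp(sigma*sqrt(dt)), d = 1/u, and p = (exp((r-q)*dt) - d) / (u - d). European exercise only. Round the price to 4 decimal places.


dt = T/N = 0.062500
u = exp(sigma*sqrt(dt)) = 1.133148; d = 1/u = 0.882497
p = (exp((r-q)*dt) - d) / (u - d) = 0.479777
Discount per step: exp(-r*dt) = 0.997254
Stock lattice S(k, i) with i counting down-moves:
  k=0: S(0,0) = 56.7300
  k=1: S(1,0) = 64.2835; S(1,1) = 50.0640
  k=2: S(2,0) = 72.8428; S(2,1) = 56.7300; S(2,2) = 44.1814
  k=3: S(3,0) = 82.5417; S(3,1) = 64.2835; S(3,2) = 50.0640; S(3,3) = 38.9899
  k=4: S(4,0) = 93.5320; S(4,1) = 72.8428; S(4,2) = 56.7300; S(4,3) = 44.1814; S(4,4) = 34.4085
Terminal payoffs V(N, i) = max(S_T - K, 0):
  V(4,0) = 40.871958; V(4,1) = 20.182762; V(4,2) = 4.070000; V(4,3) = 0.000000; V(4,4) = 0.000000
Backward induction: V(k, i) = exp(-r*dt) * [p * V(k+1, i) + (1-p) * V(k+1, i+1)].
  V(3,0) = exp(-r*dt) * [p*40.871958 + (1-p)*20.182762] = 30.026279
  V(3,1) = exp(-r*dt) * [p*20.182762 + (1-p)*4.070000] = 11.768128
  V(3,2) = exp(-r*dt) * [p*4.070000 + (1-p)*0.000000] = 1.947330
  V(3,3) = exp(-r*dt) * [p*0.000000 + (1-p)*0.000000] = 0.000000
  V(2,0) = exp(-r*dt) * [p*30.026279 + (1-p)*11.768128] = 20.471597
  V(2,1) = exp(-r*dt) * [p*11.768128 + (1-p)*1.947330] = 6.640837
  V(2,2) = exp(-r*dt) * [p*1.947330 + (1-p)*0.000000] = 0.931719
  V(1,0) = exp(-r*dt) * [p*20.471597 + (1-p)*6.640837] = 13.240059
  V(1,1) = exp(-r*dt) * [p*6.640837 + (1-p)*0.931719] = 3.660742
  V(0,0) = exp(-r*dt) * [p*13.240059 + (1-p)*3.660742] = 8.234005

Answer: Price = V(0,0) = 8.2340


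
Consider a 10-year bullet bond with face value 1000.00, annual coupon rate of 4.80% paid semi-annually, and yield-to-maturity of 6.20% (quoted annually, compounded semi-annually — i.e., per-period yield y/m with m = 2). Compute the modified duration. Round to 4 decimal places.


Coupon per period c = face * coupon_rate / m = 24.000000
Periods per year m = 2; per-period yield y/m = 0.031000
Number of cashflows N = 20
Cashflows (t years, CF_t, discount factor 1/(1+y/m)^(m*t), PV):
  t = 0.5000: CF_t = 24.000000, DF = 0.969932, PV = 23.278371
  t = 1.0000: CF_t = 24.000000, DF = 0.940768, PV = 22.578439
  t = 1.5000: CF_t = 24.000000, DF = 0.912481, PV = 21.899553
  t = 2.0000: CF_t = 24.000000, DF = 0.885045, PV = 21.241079
  t = 2.5000: CF_t = 24.000000, DF = 0.858434, PV = 20.602405
  t = 3.0000: CF_t = 24.000000, DF = 0.832622, PV = 19.982934
  t = 3.5000: CF_t = 24.000000, DF = 0.807587, PV = 19.382089
  t = 4.0000: CF_t = 24.000000, DF = 0.783305, PV = 18.799310
  t = 4.5000: CF_t = 24.000000, DF = 0.759752, PV = 18.234055
  t = 5.0000: CF_t = 24.000000, DF = 0.736908, PV = 17.685795
  t = 5.5000: CF_t = 24.000000, DF = 0.714751, PV = 17.154020
  t = 6.0000: CF_t = 24.000000, DF = 0.693260, PV = 16.638235
  t = 6.5000: CF_t = 24.000000, DF = 0.672415, PV = 16.137958
  t = 7.0000: CF_t = 24.000000, DF = 0.652197, PV = 15.652724
  t = 7.5000: CF_t = 24.000000, DF = 0.632587, PV = 15.182080
  t = 8.0000: CF_t = 24.000000, DF = 0.613566, PV = 14.725586
  t = 8.5000: CF_t = 24.000000, DF = 0.595117, PV = 14.282819
  t = 9.0000: CF_t = 24.000000, DF = 0.577224, PV = 13.853365
  t = 9.5000: CF_t = 24.000000, DF = 0.559868, PV = 13.436823
  t = 10.0000: CF_t = 1024.000000, DF = 0.543034, PV = 556.066396
Price P = sum_t PV_t = 896.814036
First compute Macaulay numerator sum_t t * PV_t:
  t * PV_t at t = 0.5000: 11.639185
  t * PV_t at t = 1.0000: 22.578439
  t * PV_t at t = 1.5000: 32.849329
  t * PV_t at t = 2.0000: 42.482159
  t * PV_t at t = 2.5000: 51.506012
  t * PV_t at t = 3.0000: 59.948801
  t * PV_t at t = 3.5000: 67.837312
  t * PV_t at t = 4.0000: 75.197242
  t * PV_t at t = 4.5000: 82.053246
  t * PV_t at t = 5.0000: 88.428975
  t * PV_t at t = 5.5000: 94.347112
  t * PV_t at t = 6.0000: 99.829411
  t * PV_t at t = 6.5000: 104.896730
  t * PV_t at t = 7.0000: 109.569068
  t * PV_t at t = 7.5000: 113.865597
  t * PV_t at t = 8.0000: 117.804691
  t * PV_t at t = 8.5000: 121.403961
  t * PV_t at t = 9.0000: 124.680282
  t * PV_t at t = 9.5000: 127.649820
  t * PV_t at t = 10.0000: 5560.663963
Macaulay duration D = 7109.231336 / 896.814036 = 7.927208
Modified duration = D / (1 + y/m) = 7.927208 / (1 + 0.031000) = 7.688853

Answer: Modified duration = 7.6889
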